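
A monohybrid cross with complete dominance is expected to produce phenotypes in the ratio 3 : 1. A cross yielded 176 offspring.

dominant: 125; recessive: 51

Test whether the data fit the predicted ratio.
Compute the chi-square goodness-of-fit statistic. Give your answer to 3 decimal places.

Ratio total = 4. Expected counts: 176×3/4 = 132, 176×1/4 = 44.
cat            O        E   (O−E)²/E
dominant     125      132     0.3712
recessive     51       44     1.1136
Sum = 1.485

1.485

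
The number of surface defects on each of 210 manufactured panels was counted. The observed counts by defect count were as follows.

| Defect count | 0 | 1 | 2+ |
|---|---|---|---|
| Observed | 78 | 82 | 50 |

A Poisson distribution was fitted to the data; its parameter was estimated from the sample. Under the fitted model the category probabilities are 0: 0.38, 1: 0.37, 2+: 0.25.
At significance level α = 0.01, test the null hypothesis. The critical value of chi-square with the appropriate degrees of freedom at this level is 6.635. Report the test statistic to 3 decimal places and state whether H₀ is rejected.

Expected counts E_i = n·p_i: 210×0.38 = 79.8, 210×0.37 = 77.7, 210×0.25 = 52.5.
χ² = (78−79.8)²/79.8 + (82−77.7)²/77.7 + (50−52.5)²/52.5
   = 0.0406 + 0.2380 + 0.1190
Sum = 0.398
df = 1. Since 0.398 < 6.635, we do not reject H₀.

0.398; do not reject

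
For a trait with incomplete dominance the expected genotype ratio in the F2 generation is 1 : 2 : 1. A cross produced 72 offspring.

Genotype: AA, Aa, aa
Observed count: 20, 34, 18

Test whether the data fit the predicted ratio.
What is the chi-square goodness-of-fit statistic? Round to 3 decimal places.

0.333

Ratio total = 4. Expected counts: 72×1/4 = 18, 72×2/4 = 36, 72×1/4 = 18.
χ² = (20−18)²/18 + (34−36)²/36 + (18−18)²/18
   = 0.2222 + 0.1111 + 0.0000
Sum = 0.333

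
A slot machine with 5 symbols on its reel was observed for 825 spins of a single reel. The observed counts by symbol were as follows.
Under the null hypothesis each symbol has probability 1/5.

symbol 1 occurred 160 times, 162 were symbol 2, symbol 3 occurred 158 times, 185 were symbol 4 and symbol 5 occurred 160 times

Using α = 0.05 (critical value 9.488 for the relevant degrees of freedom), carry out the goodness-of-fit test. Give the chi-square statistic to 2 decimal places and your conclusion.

3.08; do not reject

Expected count for each of the 5 categories: 825/5 = 165.
χ² = (160−165)²/165 + (162−165)²/165 + (158−165)²/165 + (185−165)²/165 + (160−165)²/165
   = 0.152 + 0.055 + 0.297 + 2.424 + 0.152
Sum = 3.08
df = 4. Since 3.08 < 9.488, we do not reject H₀.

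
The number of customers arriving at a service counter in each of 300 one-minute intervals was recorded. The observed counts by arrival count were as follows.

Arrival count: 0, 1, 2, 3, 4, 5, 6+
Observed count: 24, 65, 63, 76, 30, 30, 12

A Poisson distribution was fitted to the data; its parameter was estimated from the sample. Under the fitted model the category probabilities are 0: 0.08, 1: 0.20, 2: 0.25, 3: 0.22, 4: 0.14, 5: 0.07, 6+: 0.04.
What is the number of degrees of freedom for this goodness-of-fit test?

There are k = 7 categories and 1 parameter estimated from the data, so df = 7 − 1 − 1 = 5.

5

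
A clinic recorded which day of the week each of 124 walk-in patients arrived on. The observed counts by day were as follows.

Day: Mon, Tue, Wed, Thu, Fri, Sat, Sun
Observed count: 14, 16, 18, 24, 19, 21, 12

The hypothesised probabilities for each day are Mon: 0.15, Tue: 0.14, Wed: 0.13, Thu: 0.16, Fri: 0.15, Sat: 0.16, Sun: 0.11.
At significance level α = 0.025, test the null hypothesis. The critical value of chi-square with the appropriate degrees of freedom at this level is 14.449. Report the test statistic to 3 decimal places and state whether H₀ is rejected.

Expected counts E_i = n·p_i: 124×0.15 = 18.6, 124×0.14 = 17.36, 124×0.13 = 16.12, 124×0.16 = 19.84, 124×0.15 = 18.6, 124×0.16 = 19.84, 124×0.11 = 13.64.
cat         O        E   (O−E)²/E
Mon        14     18.6     1.1376
Tue        16    17.36     0.1065
Wed        18    16.12     0.2193
Thu        24    19.84     0.8723
Fri        19     18.6     0.0086
Sat        21    19.84     0.0678
Sun        12    13.64     0.1972
Sum = 2.609
df = 6. Since 2.609 < 14.449, we do not reject H₀.

2.609; do not reject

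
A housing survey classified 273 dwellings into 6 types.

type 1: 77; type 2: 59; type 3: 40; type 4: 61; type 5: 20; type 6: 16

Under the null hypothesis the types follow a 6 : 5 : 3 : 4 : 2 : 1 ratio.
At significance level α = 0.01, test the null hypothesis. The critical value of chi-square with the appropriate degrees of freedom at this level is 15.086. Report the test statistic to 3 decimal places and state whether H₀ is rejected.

Ratio total = 21. Expected counts: 273×6/21 = 78, 273×5/21 = 65, 273×3/21 = 39, 273×4/21 = 52, 273×2/21 = 26, 273×1/21 = 13.
χ² = (77−78)²/78 + (59−65)²/65 + (40−39)²/39 + (61−52)²/52 + (20−26)²/26 + (16−13)²/13
   = 0.0128 + 0.5538 + 0.0256 + 1.5577 + 1.3846 + 0.6923
Sum = 4.227
df = 5. Since 4.227 < 15.086, we do not reject H₀.

4.227; do not reject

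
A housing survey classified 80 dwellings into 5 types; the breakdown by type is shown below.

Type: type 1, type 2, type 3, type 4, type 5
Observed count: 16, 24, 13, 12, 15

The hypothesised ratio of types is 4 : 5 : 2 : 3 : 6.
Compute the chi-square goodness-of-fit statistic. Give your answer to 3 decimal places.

Ratio total = 20. Expected counts: 80×4/20 = 16, 80×5/20 = 20, 80×2/20 = 8, 80×3/20 = 12, 80×6/20 = 24.
cat         O        E   (O−E)²/E
type 1     16       16     0.0000
type 2     24       20     0.8000
type 3     13        8     3.1250
type 4     12       12     0.0000
type 5     15       24     3.3750
Sum = 7.300

7.300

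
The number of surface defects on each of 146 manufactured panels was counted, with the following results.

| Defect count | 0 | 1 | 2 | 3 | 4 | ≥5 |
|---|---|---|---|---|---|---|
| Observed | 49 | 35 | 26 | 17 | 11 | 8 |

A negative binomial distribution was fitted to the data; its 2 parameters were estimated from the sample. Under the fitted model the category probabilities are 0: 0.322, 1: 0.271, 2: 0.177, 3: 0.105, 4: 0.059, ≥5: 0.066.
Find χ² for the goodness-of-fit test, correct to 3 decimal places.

1.733

Expected counts E_i = n·p_i: 146×0.322 = 47.012, 146×0.271 = 39.566, 146×0.177 = 25.842, 146×0.105 = 15.33, 146×0.059 = 8.614, 146×0.066 = 9.636.
cat         O        E   (O−E)²/E
0          49   47.012     0.0841
1          35   39.566     0.5269
2          26   25.842     0.0010
3          17    15.33     0.1819
4          11    8.614     0.6609
≥5          8    9.636     0.2778
Sum = 1.733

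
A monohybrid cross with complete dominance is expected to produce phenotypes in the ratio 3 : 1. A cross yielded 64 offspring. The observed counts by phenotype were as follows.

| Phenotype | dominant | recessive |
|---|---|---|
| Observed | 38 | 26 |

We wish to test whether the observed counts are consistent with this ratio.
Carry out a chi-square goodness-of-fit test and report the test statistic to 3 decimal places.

8.333

Ratio total = 4. Expected counts: 64×3/4 = 48, 64×1/4 = 16.
χ² = (38−48)²/48 + (26−16)²/16
   = 2.0833 + 6.2500
Sum = 8.333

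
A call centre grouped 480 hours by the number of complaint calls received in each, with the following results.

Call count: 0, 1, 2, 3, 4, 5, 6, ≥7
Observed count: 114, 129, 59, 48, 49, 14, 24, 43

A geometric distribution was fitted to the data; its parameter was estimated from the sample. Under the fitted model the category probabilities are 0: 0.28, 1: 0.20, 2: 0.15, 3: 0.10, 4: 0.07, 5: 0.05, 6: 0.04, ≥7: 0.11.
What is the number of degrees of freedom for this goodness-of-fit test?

There are k = 8 categories and 1 parameter estimated from the data, so df = 8 − 1 − 1 = 6.

6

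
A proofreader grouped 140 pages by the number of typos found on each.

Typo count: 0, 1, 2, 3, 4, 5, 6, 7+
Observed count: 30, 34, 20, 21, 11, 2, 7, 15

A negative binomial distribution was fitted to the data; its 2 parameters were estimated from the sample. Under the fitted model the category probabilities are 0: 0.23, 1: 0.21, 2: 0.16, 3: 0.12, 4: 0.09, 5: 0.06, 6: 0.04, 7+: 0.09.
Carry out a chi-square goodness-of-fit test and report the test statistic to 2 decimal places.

Expected counts E_i = n·p_i: 140×0.23 = 32.2, 140×0.21 = 29.4, 140×0.16 = 22.4, 140×0.12 = 16.8, 140×0.09 = 12.6, 140×0.06 = 8.4, 140×0.04 = 5.6, 140×0.09 = 12.6.
χ² = (30−32.2)²/32.2 + (34−29.4)²/29.4 + (20−22.4)²/22.4 + (21−16.8)²/16.8 + (11−12.6)²/12.6 + (2−8.4)²/8.4 + (7−5.6)²/5.6 + (15−12.6)²/12.6
   = 0.150 + 0.720 + 0.257 + 1.050 + 0.203 + 4.876 + 0.350 + 0.457
Sum = 8.06

8.06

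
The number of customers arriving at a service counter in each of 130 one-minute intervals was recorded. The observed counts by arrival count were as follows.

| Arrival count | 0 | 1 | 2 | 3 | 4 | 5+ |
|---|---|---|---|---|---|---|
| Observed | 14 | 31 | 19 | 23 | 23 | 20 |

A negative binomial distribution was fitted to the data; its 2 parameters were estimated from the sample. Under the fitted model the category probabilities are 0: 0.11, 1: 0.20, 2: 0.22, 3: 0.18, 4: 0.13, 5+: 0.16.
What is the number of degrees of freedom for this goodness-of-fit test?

3

There are k = 6 categories and 2 parameters estimated from the data, so df = 6 − 1 − 2 = 3.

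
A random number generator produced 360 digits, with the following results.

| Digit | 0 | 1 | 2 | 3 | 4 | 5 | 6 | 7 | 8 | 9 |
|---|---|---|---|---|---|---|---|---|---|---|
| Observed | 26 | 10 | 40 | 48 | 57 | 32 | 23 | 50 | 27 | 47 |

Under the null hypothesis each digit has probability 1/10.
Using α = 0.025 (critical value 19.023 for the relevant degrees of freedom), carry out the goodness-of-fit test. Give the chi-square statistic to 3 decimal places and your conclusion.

54.444; reject

Under H₀ each category has probability 1/10, so each expected count is 360/10 = 36.
cat         O        E   (O−E)²/E
0          26       36     2.7778
1          10       36    18.7778
2          40       36     0.4444
3          48       36     4.0000
4          57       36    12.2500
5          32       36     0.4444
6          23       36     4.6944
7          50       36     5.4444
8          27       36     2.2500
9          47       36     3.3611
Sum = 54.444
df = 9. Since 54.444 > 19.023, we reject H₀.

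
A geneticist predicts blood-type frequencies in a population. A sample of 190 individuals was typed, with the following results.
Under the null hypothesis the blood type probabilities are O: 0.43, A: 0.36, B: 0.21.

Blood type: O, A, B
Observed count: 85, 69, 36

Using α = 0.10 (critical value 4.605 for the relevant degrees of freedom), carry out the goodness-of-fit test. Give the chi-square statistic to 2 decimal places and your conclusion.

0.52; do not reject

Expected counts E_i = n·p_i: 190×0.43 = 81.7, 190×0.36 = 68.4, 190×0.21 = 39.9.
cat         O        E   (O−E)²/E
O          85     81.7      0.133
A          69     68.4      0.005
B          36     39.9      0.381
Sum = 0.52
df = 2. Since 0.52 < 4.605, we do not reject H₀.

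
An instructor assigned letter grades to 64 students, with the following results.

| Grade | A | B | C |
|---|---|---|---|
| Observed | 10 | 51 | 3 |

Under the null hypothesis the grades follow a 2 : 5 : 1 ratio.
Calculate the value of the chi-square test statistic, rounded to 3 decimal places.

Ratio total = 8. Expected counts: 64×2/8 = 16, 64×5/8 = 40, 64×1/8 = 8.
χ² = (10−16)²/16 + (51−40)²/40 + (3−8)²/8
   = 2.2500 + 3.0250 + 3.1250
Sum = 8.400

8.400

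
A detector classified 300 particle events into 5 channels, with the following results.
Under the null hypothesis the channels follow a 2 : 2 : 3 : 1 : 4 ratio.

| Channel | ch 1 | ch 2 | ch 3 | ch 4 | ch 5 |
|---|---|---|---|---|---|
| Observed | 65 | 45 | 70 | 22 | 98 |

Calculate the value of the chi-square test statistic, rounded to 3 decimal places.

5.733

Ratio total = 12. Expected counts: 300×2/12 = 50, 300×2/12 = 50, 300×3/12 = 75, 300×1/12 = 25, 300×4/12 = 100.
χ² = (65−50)²/50 + (45−50)²/50 + (70−75)²/75 + (22−25)²/25 + (98−100)²/100
   = 4.5000 + 0.5000 + 0.3333 + 0.3600 + 0.0400
Sum = 5.733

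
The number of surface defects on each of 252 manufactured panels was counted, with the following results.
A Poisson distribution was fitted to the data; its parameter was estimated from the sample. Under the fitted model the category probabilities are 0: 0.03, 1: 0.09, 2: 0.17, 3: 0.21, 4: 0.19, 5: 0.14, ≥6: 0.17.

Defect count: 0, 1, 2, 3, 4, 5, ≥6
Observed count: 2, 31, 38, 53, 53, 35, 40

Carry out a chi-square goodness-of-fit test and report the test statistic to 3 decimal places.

Expected counts E_i = n·p_i: 252×0.03 = 7.56, 252×0.09 = 22.68, 252×0.17 = 42.84, 252×0.21 = 52.92, 252×0.19 = 47.88, 252×0.14 = 35.28, 252×0.17 = 42.84.
χ² = (2−7.56)²/7.56 + (31−22.68)²/22.68 + (38−42.84)²/42.84 + (53−52.92)²/52.92 + (53−47.88)²/47.88 + (35−35.28)²/35.28 + (40−42.84)²/42.84
   = 4.0891 + 3.0521 + 0.5468 + 0.0001 + 0.5475 + 0.0022 + 0.1883
Sum = 8.426

8.426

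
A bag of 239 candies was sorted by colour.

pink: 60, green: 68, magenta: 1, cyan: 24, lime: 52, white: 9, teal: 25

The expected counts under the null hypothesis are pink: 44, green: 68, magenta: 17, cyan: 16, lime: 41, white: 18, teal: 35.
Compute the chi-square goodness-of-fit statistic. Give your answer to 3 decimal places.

35.185

cat          O        E   (O−E)²/E
pink        60       44     5.8182
green       68       68     0.0000
magenta      1       17    15.0588
cyan        24       16     4.0000
lime        52       41     2.9512
white        9       18     4.5000
teal        25       35     2.8571
Sum = 35.185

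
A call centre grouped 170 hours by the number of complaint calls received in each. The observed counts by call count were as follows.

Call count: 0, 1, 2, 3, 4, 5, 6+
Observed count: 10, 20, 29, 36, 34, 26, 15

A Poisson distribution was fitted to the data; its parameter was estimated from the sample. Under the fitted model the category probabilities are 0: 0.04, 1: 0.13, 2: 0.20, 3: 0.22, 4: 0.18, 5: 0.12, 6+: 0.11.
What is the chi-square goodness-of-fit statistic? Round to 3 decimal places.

Expected counts E_i = n·p_i: 170×0.04 = 6.8, 170×0.13 = 22.1, 170×0.20 = 34, 170×0.22 = 37.4, 170×0.18 = 30.6, 170×0.12 = 20.4, 170×0.11 = 18.7.
0: (10 − 6.8)²/6.8 = 10.24/6.8 = 1.5059
1: (20 − 22.1)²/22.1 = 4.41/22.1 = 0.1995
2: (29 − 34)²/34 = 25/34 = 0.7353
3: (36 − 37.4)²/37.4 = 1.96/37.4 = 0.0524
4: (34 − 30.6)²/30.6 = 11.56/30.6 = 0.3778
5: (26 − 20.4)²/20.4 = 31.36/20.4 = 1.5373
6+: (15 − 18.7)²/18.7 = 13.69/18.7 = 0.7321
Sum = 5.140

5.140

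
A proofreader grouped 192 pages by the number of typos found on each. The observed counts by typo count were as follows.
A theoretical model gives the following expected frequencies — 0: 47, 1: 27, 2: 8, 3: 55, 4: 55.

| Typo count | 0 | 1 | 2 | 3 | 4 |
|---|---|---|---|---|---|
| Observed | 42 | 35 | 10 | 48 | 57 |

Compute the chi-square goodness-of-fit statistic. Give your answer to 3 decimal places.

0: (42 − 47)²/47 = 25/47 = 0.5319
1: (35 − 27)²/27 = 64/27 = 2.3704
2: (10 − 8)²/8 = 4/8 = 0.5000
3: (48 − 55)²/55 = 49/55 = 0.8909
4: (57 − 55)²/55 = 4/55 = 0.0727
Sum = 4.366

4.366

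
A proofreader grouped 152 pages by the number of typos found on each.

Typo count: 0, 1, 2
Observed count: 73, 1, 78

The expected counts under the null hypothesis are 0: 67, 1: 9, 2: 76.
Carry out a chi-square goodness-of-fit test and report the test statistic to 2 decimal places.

7.70

0: (73 − 67)²/67 = 36/67 = 0.537
1: (1 − 9)²/9 = 64/9 = 7.111
2: (78 − 76)²/76 = 4/76 = 0.053
Sum = 7.70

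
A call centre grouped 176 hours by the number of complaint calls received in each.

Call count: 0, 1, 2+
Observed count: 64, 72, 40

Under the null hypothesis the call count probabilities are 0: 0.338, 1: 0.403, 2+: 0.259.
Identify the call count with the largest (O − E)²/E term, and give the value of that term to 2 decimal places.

Expected counts E_i = n·p_i: 176×0.338 = 59.488, 176×0.403 = 70.928, 176×0.259 = 45.584.
0: (64 − 59.488)²/59.488 = 20.358144/59.488 = 0.342
1: (72 − 70.928)²/70.928 = 1.149184/70.928 = 0.016
2+: (40 − 45.584)²/45.584 = 31.181056/45.584 = 0.684
The largest term is for 2+: 0.68.

2+, 0.68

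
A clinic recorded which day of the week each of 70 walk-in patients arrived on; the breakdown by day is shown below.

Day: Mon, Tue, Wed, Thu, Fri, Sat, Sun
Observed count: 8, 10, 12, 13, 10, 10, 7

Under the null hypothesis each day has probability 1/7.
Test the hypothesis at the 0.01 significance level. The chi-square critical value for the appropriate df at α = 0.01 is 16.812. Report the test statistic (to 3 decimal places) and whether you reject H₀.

Under H₀ each category has probability 1/7, so each expected count is 70/7 = 10.
Mon: (8 − 10)²/10 = 4/10 = 0.4000
Tue: (10 − 10)²/10 = 0/10 = 0.0000
Wed: (12 − 10)²/10 = 4/10 = 0.4000
Thu: (13 − 10)²/10 = 9/10 = 0.9000
Fri: (10 − 10)²/10 = 0/10 = 0.0000
Sat: (10 − 10)²/10 = 0/10 = 0.0000
Sun: (7 − 10)²/10 = 9/10 = 0.9000
Sum = 2.600
df = 6. Since 2.600 < 16.812, we do not reject H₀.

2.600; do not reject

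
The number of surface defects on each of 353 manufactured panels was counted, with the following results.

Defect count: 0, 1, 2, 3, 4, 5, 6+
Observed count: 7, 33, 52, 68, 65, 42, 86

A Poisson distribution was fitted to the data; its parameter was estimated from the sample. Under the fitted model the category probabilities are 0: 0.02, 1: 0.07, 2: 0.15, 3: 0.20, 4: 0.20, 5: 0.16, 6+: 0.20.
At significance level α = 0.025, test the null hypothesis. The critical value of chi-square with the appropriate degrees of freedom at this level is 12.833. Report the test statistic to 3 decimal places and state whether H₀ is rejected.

10.410; do not reject

Expected counts E_i = n·p_i: 353×0.02 = 7.06, 353×0.07 = 24.71, 353×0.15 = 52.95, 353×0.20 = 70.6, 353×0.20 = 70.6, 353×0.16 = 56.48, 353×0.20 = 70.6.
χ² = (7−7.06)²/7.06 + (33−24.71)²/24.71 + (52−52.95)²/52.95 + (68−70.6)²/70.6 + (65−70.6)²/70.6 + (42−56.48)²/56.48 + (86−70.6)²/70.6
   = 0.0005 + 2.7812 + 0.0170 + 0.0958 + 0.4442 + 3.7123 + 3.3592
Sum = 10.410
df = 5. Since 10.410 < 12.833, we do not reject H₀.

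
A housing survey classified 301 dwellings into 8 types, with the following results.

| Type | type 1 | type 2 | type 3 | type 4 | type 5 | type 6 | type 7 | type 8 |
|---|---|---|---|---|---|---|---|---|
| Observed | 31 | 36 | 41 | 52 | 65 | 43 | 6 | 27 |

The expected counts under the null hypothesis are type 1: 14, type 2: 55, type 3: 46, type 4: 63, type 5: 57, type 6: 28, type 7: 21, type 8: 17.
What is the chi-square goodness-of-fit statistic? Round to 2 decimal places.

55.43

χ² = (31−14)²/14 + (36−55)²/55 + (41−46)²/46 + (52−63)²/63 + (65−57)²/57 + (43−28)²/28 + (6−21)²/21 + (27−17)²/17
   = 20.643 + 6.564 + 0.543 + 1.921 + 1.123 + 8.036 + 10.714 + 5.882
Sum = 55.43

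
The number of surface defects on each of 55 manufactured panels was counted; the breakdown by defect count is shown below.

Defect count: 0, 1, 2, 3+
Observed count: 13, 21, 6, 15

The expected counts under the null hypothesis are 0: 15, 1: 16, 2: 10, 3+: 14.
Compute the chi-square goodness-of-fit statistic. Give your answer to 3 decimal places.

χ² = (13−15)²/15 + (21−16)²/16 + (6−10)²/10 + (15−14)²/14
   = 0.2667 + 1.5625 + 1.6000 + 0.0714
Sum = 3.501

3.501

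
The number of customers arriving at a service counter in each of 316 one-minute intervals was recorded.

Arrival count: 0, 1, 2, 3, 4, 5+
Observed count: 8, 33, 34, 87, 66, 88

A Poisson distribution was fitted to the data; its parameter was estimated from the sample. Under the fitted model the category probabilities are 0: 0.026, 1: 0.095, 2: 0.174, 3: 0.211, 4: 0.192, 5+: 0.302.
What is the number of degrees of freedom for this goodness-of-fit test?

There are k = 6 categories and 1 parameter estimated from the data, so df = 6 − 1 − 1 = 4.

4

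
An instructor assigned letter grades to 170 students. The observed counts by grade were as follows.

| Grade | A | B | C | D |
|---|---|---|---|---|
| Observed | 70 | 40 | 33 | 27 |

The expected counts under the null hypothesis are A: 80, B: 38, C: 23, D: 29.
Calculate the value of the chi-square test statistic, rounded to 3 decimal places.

5.841

cat         O        E   (O−E)²/E
A          70       80     1.2500
B          40       38     0.1053
C          33       23     4.3478
D          27       29     0.1379
Sum = 5.841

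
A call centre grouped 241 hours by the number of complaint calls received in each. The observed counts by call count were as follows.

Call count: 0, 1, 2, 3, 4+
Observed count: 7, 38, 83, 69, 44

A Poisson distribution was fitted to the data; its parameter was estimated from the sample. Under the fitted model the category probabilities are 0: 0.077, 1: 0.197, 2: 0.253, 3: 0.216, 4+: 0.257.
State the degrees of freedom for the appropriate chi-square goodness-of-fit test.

There are k = 5 categories and 1 parameter estimated from the data, so df = 5 − 1 − 1 = 3.

3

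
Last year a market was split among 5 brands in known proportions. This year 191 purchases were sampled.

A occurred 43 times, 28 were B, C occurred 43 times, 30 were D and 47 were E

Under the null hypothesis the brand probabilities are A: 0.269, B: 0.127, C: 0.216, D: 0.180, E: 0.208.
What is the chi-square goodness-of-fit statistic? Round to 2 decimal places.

3.91

Expected counts E_i = n·p_i: 191×0.269 = 51.379, 191×0.127 = 24.257, 191×0.216 = 41.256, 191×0.180 = 34.38, 191×0.208 = 39.728.
cat         O        E   (O−E)²/E
A          43   51.379      1.366
B          28   24.257      0.578
C          43   41.256      0.074
D          30    34.38      0.558
E          47   39.728      1.331
Sum = 3.91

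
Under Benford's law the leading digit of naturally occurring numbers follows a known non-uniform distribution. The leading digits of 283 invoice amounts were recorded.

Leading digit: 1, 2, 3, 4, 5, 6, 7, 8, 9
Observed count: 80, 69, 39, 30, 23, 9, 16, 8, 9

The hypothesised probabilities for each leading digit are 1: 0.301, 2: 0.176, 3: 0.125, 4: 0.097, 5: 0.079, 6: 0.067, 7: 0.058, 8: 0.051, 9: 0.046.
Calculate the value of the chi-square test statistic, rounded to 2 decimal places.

17.69

Expected counts E_i = n·p_i: 283×0.301 = 85.183, 283×0.176 = 49.808, 283×0.125 = 35.375, 283×0.097 = 27.451, 283×0.079 = 22.357, 283×0.067 = 18.961, 283×0.058 = 16.414, 283×0.051 = 14.433, 283×0.046 = 13.018.
cat         O        E   (O−E)²/E
1          80   85.183      0.315
2          69   49.808      7.395
3          39   35.375      0.371
4          30   27.451      0.237
5          23   22.357      0.018
6           9   18.961      5.233
7          16   16.414      0.010
8           8   14.433      2.867
9           9   13.018      1.240
Sum = 17.69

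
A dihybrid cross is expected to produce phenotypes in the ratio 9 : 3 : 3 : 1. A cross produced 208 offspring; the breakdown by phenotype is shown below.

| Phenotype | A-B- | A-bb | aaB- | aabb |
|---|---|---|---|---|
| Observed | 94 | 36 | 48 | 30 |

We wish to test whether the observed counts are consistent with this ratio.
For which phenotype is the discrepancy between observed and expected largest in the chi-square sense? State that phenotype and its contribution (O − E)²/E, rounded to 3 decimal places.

aabb, 22.231

Ratio total = 16. Expected counts: 208×9/16 = 117, 208×3/16 = 39, 208×3/16 = 39, 208×1/16 = 13.
cat         O        E   (O−E)²/E
A-B-       94      117     4.5214
A-bb       36       39     0.2308
aaB-       48       39     2.0769
aabb       30       13    22.2308
The largest term is for aabb: 22.231.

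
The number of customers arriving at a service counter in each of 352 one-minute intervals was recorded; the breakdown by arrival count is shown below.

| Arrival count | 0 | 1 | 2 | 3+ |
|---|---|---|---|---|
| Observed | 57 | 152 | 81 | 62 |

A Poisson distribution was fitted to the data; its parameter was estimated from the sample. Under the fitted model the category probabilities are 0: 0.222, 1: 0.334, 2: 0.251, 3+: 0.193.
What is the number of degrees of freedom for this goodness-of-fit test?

There are k = 4 categories and 1 parameter estimated from the data, so df = 4 − 1 − 1 = 2.

2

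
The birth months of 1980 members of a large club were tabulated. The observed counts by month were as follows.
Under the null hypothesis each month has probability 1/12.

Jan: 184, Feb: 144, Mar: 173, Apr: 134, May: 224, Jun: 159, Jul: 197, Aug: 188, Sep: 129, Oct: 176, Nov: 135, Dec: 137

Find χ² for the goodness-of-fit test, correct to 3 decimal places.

60.594

Expected count for each of the 12 categories: 1980/12 = 165.
cat         O        E   (O−E)²/E
Jan       184      165     2.1879
Feb       144      165     2.6727
Mar       173      165     0.3879
Apr       134      165     5.8242
May       224      165    21.0970
Jun       159      165     0.2182
Jul       197      165     6.2061
Aug       188      165     3.2061
Sep       129      165     7.8545
Oct       176      165     0.7333
Nov       135      165     5.4545
Dec       137      165     4.7515
Sum = 60.594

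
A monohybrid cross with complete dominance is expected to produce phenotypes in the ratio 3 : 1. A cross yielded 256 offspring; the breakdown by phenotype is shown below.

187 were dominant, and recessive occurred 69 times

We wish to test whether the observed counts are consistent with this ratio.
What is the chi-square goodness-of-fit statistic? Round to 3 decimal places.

Ratio total = 4. Expected counts: 256×3/4 = 192, 256×1/4 = 64.
χ² = (187−192)²/192 + (69−64)²/64
   = 0.1302 + 0.3906
Sum = 0.521

0.521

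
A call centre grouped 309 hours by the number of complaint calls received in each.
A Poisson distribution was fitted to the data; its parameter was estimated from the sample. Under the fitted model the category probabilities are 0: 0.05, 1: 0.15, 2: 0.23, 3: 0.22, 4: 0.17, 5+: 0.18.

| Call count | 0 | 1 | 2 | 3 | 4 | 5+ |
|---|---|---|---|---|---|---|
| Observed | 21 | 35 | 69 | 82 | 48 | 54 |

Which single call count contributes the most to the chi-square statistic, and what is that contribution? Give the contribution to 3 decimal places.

Expected counts E_i = n·p_i: 309×0.05 = 15.45, 309×0.15 = 46.35, 309×0.23 = 71.07, 309×0.22 = 67.98, 309×0.17 = 52.53, 309×0.18 = 55.62.
χ² = (21−15.45)²/15.45 + (35−46.35)²/46.35 + (69−71.07)²/71.07 + (82−67.98)²/67.98 + (48−52.53)²/52.53 + (54−55.62)²/55.62
   = 1.9937 + 2.7793 + 0.0603 + 2.8914 + 0.3907 + 0.0472
The largest term is for 3: 2.891.

3, 2.891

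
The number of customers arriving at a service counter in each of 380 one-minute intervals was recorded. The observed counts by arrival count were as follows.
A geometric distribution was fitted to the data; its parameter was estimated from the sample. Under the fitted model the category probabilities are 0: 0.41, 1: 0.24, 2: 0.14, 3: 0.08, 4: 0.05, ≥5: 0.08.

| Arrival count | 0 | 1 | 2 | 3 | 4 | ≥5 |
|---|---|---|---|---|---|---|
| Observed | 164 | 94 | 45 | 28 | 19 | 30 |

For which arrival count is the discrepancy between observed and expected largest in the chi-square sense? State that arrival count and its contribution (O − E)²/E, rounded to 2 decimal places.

2, 1.26

Expected counts E_i = n·p_i: 380×0.41 = 155.8, 380×0.24 = 91.2, 380×0.14 = 53.2, 380×0.08 = 30.4, 380×0.05 = 19, 380×0.08 = 30.4.
cat         O        E   (O−E)²/E
0         164    155.8      0.432
1          94     91.2      0.086
2          45     53.2      1.264
3          28     30.4      0.189
4          19       19      0.000
≥5         30     30.4      0.005
The largest term is for 2: 1.26.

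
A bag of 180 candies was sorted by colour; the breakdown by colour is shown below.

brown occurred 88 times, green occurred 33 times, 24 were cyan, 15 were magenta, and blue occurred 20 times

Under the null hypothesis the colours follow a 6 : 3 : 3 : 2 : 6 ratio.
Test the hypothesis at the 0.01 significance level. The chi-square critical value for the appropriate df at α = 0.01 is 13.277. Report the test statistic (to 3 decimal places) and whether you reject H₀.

44.981; reject

Ratio total = 20. Expected counts: 180×6/20 = 54, 180×3/20 = 27, 180×3/20 = 27, 180×2/20 = 18, 180×6/20 = 54.
brown: (88 − 54)²/54 = 1156/54 = 21.4074
green: (33 − 27)²/27 = 36/27 = 1.3333
cyan: (24 − 27)²/27 = 9/27 = 0.3333
magenta: (15 − 18)²/18 = 9/18 = 0.5000
blue: (20 − 54)²/54 = 1156/54 = 21.4074
Sum = 44.981
df = 4. Since 44.981 > 13.277, we reject H₀.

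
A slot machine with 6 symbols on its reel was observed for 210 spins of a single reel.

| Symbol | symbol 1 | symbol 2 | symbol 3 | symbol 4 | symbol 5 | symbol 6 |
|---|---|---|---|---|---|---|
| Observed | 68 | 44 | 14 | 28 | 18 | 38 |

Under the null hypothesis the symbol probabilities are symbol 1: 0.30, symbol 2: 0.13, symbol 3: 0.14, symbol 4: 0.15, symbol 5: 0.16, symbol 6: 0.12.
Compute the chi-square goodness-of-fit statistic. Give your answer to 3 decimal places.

32.813

Expected counts E_i = n·p_i: 210×0.30 = 63, 210×0.13 = 27.3, 210×0.14 = 29.4, 210×0.15 = 31.5, 210×0.16 = 33.6, 210×0.12 = 25.2.
cat           O        E   (O−E)²/E
symbol 1     68       63     0.3968
symbol 2     44     27.3    10.2158
symbol 3     14     29.4     8.0667
symbol 4     28     31.5     0.3889
symbol 5     18     33.6     7.2429
symbol 6     38     25.2     6.5016
Sum = 32.813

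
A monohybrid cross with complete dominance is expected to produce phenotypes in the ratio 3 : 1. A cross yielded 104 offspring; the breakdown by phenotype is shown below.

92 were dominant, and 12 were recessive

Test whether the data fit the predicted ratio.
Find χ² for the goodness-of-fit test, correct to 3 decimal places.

10.051

Ratio total = 4. Expected counts: 104×3/4 = 78, 104×1/4 = 26.
χ² = (92−78)²/78 + (12−26)²/26
   = 2.5128 + 7.5385
Sum = 10.051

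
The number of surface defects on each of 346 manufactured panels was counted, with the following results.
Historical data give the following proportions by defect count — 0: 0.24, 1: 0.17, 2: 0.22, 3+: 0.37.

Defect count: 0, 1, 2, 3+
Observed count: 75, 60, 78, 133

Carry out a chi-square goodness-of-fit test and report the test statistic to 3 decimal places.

1.042

Expected counts E_i = n·p_i: 346×0.24 = 83.04, 346×0.17 = 58.82, 346×0.22 = 76.12, 346×0.37 = 128.02.
0: (75 − 83.04)²/83.04 = 64.6416/83.04 = 0.7784
1: (60 − 58.82)²/58.82 = 1.3924/58.82 = 0.0237
2: (78 − 76.12)²/76.12 = 3.5344/76.12 = 0.0464
3+: (133 − 128.02)²/128.02 = 24.8004/128.02 = 0.1937
Sum = 1.042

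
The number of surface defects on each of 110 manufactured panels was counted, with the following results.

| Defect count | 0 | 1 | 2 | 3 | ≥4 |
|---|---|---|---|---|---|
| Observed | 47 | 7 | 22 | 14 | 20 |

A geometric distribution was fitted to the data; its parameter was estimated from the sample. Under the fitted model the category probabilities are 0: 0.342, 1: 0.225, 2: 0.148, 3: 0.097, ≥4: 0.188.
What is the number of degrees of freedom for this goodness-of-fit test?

There are k = 5 categories and 1 parameter estimated from the data, so df = 5 − 1 − 1 = 3.

3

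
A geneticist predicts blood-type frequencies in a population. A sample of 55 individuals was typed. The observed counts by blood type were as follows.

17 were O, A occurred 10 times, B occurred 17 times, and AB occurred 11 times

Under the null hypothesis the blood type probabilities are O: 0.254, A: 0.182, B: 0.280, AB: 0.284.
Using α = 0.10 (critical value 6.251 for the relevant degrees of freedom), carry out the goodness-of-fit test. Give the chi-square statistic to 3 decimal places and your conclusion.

2.190; do not reject

Expected counts E_i = n·p_i: 55×0.254 = 13.97, 55×0.182 = 10.01, 55×0.280 = 15.4, 55×0.284 = 15.62.
O: (17 − 13.97)²/13.97 = 9.1809/13.97 = 0.6572
A: (10 − 10.01)²/10.01 = 0.0001/10.01 = 0.0000
B: (17 − 15.4)²/15.4 = 2.56/15.4 = 0.1662
AB: (11 − 15.62)²/15.62 = 21.3444/15.62 = 1.3665
Sum = 2.190
df = 3. Since 2.190 < 6.251, we do not reject H₀.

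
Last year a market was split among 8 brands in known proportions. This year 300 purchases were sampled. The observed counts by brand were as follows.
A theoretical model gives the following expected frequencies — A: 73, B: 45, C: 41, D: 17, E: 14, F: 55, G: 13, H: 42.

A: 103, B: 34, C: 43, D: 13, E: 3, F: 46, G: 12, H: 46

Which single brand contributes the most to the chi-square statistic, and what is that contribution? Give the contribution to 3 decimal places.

A, 12.329

χ² = (103−73)²/73 + (34−45)²/45 + (43−41)²/41 + (13−17)²/17 + (3−14)²/14 + (46−55)²/55 + (12−13)²/13 + (46−42)²/42
   = 12.3288 + 2.6889 + 0.0976 + 0.9412 + 8.6429 + 1.4727 + 0.0769 + 0.3810
The largest term is for A: 12.329.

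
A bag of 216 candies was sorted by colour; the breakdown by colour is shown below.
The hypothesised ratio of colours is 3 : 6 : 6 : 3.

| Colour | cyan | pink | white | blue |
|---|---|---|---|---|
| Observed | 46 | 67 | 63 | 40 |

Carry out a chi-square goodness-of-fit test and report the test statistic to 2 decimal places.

Ratio total = 18. Expected counts: 216×3/18 = 36, 216×6/18 = 72, 216×6/18 = 72, 216×3/18 = 36.
cyan: (46 − 36)²/36 = 100/36 = 2.778
pink: (67 − 72)²/72 = 25/72 = 0.347
white: (63 − 72)²/72 = 81/72 = 1.125
blue: (40 − 36)²/36 = 16/36 = 0.444
Sum = 4.69

4.69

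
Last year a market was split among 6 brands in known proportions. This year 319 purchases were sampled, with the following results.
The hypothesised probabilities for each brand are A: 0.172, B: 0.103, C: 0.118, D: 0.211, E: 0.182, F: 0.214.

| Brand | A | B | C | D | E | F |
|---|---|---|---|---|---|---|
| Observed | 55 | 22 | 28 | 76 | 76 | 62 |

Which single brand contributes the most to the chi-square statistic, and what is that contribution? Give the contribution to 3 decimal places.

E, 5.545

Expected counts E_i = n·p_i: 319×0.172 = 54.868, 319×0.103 = 32.857, 319×0.118 = 37.642, 319×0.211 = 67.309, 319×0.182 = 58.058, 319×0.214 = 68.266.
A: (55 − 54.868)²/54.868 = 0.017424/54.868 = 0.0003
B: (22 − 32.857)²/32.857 = 117.874449/32.857 = 3.5875
C: (28 − 37.642)²/37.642 = 92.968164/37.642 = 2.4698
D: (76 − 67.309)²/67.309 = 75.533481/67.309 = 1.1222
E: (76 − 58.058)²/58.058 = 321.915364/58.058 = 5.5447
F: (62 − 68.266)²/68.266 = 39.262756/68.266 = 0.5751
The largest term is for E: 5.545.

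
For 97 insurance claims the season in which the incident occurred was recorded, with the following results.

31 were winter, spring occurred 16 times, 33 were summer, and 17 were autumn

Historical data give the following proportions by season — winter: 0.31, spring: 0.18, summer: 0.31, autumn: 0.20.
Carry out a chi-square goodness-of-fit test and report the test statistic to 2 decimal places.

0.73

Expected counts E_i = n·p_i: 97×0.31 = 30.07, 97×0.18 = 17.46, 97×0.31 = 30.07, 97×0.20 = 19.4.
cat         O        E   (O−E)²/E
winter     31    30.07      0.029
spring     16    17.46      0.122
summer     33    30.07      0.285
autumn     17     19.4      0.297
Sum = 0.73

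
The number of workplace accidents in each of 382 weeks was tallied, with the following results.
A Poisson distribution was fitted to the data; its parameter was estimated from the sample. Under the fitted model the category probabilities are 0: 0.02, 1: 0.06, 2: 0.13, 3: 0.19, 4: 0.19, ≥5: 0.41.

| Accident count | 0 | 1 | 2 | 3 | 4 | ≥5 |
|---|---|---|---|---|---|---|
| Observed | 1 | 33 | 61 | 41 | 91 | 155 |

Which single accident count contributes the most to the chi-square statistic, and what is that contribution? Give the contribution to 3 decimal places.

Expected counts E_i = n·p_i: 382×0.02 = 7.64, 382×0.06 = 22.92, 382×0.13 = 49.66, 382×0.19 = 72.58, 382×0.19 = 72.58, 382×0.41 = 156.62.
0: (1 − 7.64)²/7.64 = 44.0896/7.64 = 5.7709
1: (33 − 22.92)²/22.92 = 101.6064/22.92 = 4.4331
2: (61 − 49.66)²/49.66 = 128.5956/49.66 = 2.5895
3: (41 − 72.58)²/72.58 = 997.2964/72.58 = 13.7407
4: (91 − 72.58)²/72.58 = 339.2964/72.58 = 4.6748
≥5: (155 − 156.62)²/156.62 = 2.6244/156.62 = 0.0168
The largest term is for 3: 13.741.

3, 13.741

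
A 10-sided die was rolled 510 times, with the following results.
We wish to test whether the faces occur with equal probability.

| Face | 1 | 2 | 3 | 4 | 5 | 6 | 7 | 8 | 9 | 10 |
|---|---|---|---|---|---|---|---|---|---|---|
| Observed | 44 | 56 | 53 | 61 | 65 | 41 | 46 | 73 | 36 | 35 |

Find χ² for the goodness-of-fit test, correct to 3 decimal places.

28.706

Expected count for each of the 10 categories: 510/10 = 51.
cat         O        E   (O−E)²/E
1          44       51     0.9608
2          56       51     0.4902
3          53       51     0.0784
4          61       51     1.9608
5          65       51     3.8431
6          41       51     1.9608
7          46       51     0.4902
8          73       51     9.4902
9          36       51     4.4118
10         35       51     5.0196
Sum = 28.706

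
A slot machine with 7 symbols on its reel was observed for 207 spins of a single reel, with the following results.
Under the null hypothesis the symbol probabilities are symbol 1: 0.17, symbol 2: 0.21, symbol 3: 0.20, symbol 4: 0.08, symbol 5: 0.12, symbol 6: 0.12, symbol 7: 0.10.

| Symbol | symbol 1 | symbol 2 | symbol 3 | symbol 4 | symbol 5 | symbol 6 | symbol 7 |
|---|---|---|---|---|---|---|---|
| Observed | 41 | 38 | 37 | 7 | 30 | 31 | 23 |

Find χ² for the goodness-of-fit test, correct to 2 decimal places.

10.49

Expected counts E_i = n·p_i: 207×0.17 = 35.19, 207×0.21 = 43.47, 207×0.20 = 41.4, 207×0.08 = 16.56, 207×0.12 = 24.84, 207×0.12 = 24.84, 207×0.10 = 20.7.
χ² = (41−35.19)²/35.19 + (38−43.47)²/43.47 + (37−41.4)²/41.4 + (7−16.56)²/16.56 + (30−24.84)²/24.84 + (31−24.84)²/24.84 + (23−20.7)²/20.7
   = 0.959 + 0.688 + 0.468 + 5.519 + 1.072 + 1.528 + 0.256
Sum = 10.49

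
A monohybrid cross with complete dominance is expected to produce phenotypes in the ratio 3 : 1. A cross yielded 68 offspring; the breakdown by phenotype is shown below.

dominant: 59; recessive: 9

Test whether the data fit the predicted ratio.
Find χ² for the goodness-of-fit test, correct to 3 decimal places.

5.020

Ratio total = 4. Expected counts: 68×3/4 = 51, 68×1/4 = 17.
cat            O        E   (O−E)²/E
dominant      59       51     1.2549
recessive      9       17     3.7647
Sum = 5.020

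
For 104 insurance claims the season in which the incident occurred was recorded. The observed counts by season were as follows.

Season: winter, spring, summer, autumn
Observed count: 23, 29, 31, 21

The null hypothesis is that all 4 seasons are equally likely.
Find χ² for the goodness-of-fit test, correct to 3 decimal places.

Under H₀ each category has probability 1/4, so each expected count is 104/4 = 26.
cat         O        E   (O−E)²/E
winter     23       26     0.3462
spring     29       26     0.3462
summer     31       26     0.9615
autumn     21       26     0.9615
Sum = 2.615

2.615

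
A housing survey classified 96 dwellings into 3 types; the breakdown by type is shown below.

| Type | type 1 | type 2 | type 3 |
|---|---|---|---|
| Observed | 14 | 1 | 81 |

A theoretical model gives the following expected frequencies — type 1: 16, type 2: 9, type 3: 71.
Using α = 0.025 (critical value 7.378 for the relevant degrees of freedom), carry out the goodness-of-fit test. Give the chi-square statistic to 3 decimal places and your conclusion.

cat         O        E   (O−E)²/E
type 1     14       16     0.2500
type 2      1        9     7.1111
type 3     81       71     1.4085
Sum = 8.770
df = 2. Since 8.770 > 7.378, we reject H₀.

8.770; reject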